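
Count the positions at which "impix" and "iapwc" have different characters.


String 1: 'impix'
String 2: 'iapwc'
Compare each position: pos 0: 'i'=='i', pos 1: 'm'!='a', pos 2: 'p'=='p', pos 3: 'i'!='w', pos 4: 'x'!='c'
Differing positions: 3
Hamming distance: 3


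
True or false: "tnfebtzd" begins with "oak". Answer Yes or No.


Input string: 'tnfebtzd'
Prefix to check: 'oak'
First 3 characters of input: 'tnf'
Match: False
Result: No


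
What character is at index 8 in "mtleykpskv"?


Input string: 'mtleykpskv'
Operation: get character at index 8
Index mapping: s[0]='m', s[1]='t', s[2]='l', s[3]='e', s[4]='y', s[5]='k', s[6]='p', s[7]='s', s[8]='k'
Result: 'k'


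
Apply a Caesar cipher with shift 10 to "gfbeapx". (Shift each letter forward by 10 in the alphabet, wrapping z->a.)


Input: 'gfbeapx', shift = 10
Operation: for each letter, (position + 10) mod 26
Mapping: 'g'(6+10=16)->'q', 'f'(5+10=15)->'p', 'b'(1+10=11)->'l', 'e'(4+10=14)->'o', 'a'(0+10=10)->'k', 'p'(15+10=25)->'z', 'x'(23+10=33, 33 mod 26=7)->'h'
Result: qplokzh


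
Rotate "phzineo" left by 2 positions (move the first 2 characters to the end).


Input: 'phzineo', shift = 2
Operation: split at index 2 and swap parts
Front part s[0:2] = 'ph'
Back part s[2:] = 'zineo'
Rotated = back + front = 'zineo' + 'ph'
Result: zineoph


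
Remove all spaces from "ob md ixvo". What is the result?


Input string: 'ob md ixvo'
Operation: remove all spaces
Words: 'ob', 'md', 'ixvo'
Join without spaces: obmdixvo


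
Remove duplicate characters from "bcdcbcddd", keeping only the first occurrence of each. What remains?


Input: 'bcdcbcddd'
Operation: keep first occurrence of each character
Scan: s[0]='b' new -> keep; s[1]='c' new -> keep; s[2]='d' new -> keep; s[3]='c' seen -> skip; s[4]='b' seen -> skip; s[5]='c' seen -> skip; s[6]='d' seen -> skip; s[7]='d' seen -> skip; s[8]='d' seen -> skip
Result: bcd


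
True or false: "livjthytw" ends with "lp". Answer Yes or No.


Input string: 'livjthytw'
Suffix to check: 'lp'
Last 2 characters of input: 'tw'
Match: False
Result: No


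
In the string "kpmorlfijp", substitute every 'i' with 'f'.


Input string: 'kpmorlfijp'
Operation: replace 'i' with 'f'
Positions of 'i': 7
After replacement: kpmorlffjp


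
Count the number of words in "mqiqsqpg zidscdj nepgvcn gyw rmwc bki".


Input string: 'mqiqsqpg zidscdj nepgvcn gyw rmwc bki'
Operation: split by spaces
Words found: 'mqiqsqpg', 'zidscdj', 'nepgvcn', 'gyw', 'rmwc', 'bki'
Word count: 6


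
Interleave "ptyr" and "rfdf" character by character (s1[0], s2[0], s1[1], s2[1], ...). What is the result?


String 1: 'ptyr'
String 2: 'rfdf'
Operation: alternate characters
Pairs: 'p'+'r', 't'+'f', 'y'+'d', 'r'+'f'
Result: prtfydrf


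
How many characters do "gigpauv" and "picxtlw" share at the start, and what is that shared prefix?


String 1: 'gigpauv'
String 2: 'picxtlw'
Compare position by position:
pos 0: 'g' vs 'p' differ -> stop
Longest common prefix: "" (length 0)


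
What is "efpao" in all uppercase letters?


Input string: 'efpao'
Operation: convert each letter to uppercase
Mapping: 'e'->'E', 'f'->'F', 'p'->'P', 'a'->'A', 'o'->'O'
Result: EFPAO


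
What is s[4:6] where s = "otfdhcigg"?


Input string: 'otfdhcigg'
Operation: slice [4:6]
Extract characters: s[4]='h', s[5]='c'
Result: hc


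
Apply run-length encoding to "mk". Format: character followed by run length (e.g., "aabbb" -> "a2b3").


Input: 'mk'
Operation: identify consecutive runs
Runs: 'm' -> m1, 'k' -> k1
Encoded: m1k1


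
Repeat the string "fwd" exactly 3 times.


Input string: 'fwd'
Operation: repeat 3 times
Concatenation: 'fwd' + 'fwd' + 'fwd'
Result: fwdfwdfwd


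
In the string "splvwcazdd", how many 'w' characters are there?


Input string: 'splvwcazdd'
Target character: 'w'
Scan each position: s[4]='w'
Matches found at indices: 4
Total: 1


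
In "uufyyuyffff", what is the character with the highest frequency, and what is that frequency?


Input: 'uufyyuyffff'
Operation: tally each character
Counts: 'f':5, 'u':3, 'y':3
Maximum: 'f' appears 5 times


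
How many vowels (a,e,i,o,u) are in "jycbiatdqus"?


Input string: 'jycbiatdqus'
Operation: count vowels (a, e, i, o, u)
Scan: s[0]='j', s[1]='y', s[2]='c', s[3]='b', s[4]='i' (vowel), s[5]='a' (vowel), s[6]='t', s[7]='d', s[8]='q', s[9]='u' (vowel), s[10]='s'
Vowels found: 3
Result: 3


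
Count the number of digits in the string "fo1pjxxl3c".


Input string: 'fo1pjxxl3c'
Operation: count digit characters (0-9)
Scan: 'f', 'o', '1'(digit), 'p', 'j', 'x', 'x', 'l', '3'(digit), 'c'
Digits found: 2
Result: 2


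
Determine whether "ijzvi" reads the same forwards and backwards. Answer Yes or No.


Input string: 'ijzvi'
Reversed: 'ivzji'
Compare pairs: s[0]='i' vs s[4]='i' (match), s[1]='j' vs s[3]='v' (mismatch)
Palindrome: No


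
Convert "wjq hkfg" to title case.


Input string: 'wjq hkfg'
Operation: capitalize first letter of each word
Word transformations: 'wjq'->'Wjq', 'hkfg'->'Hkfg'
Result: Wjq Hkfg


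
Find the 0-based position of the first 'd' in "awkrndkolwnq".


Input string: 'awkrndkolwnq'
Target: 'd'
Scanning left to right: s[0]='a', s[1]='w', s[2]='k', s[3]='r', s[4]='n', s[5]='d'
First match at index: 5


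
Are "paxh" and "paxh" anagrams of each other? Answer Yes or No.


String 1: 'paxh' -> sorted: 'ahpx'
String 2: 'paxh' -> sorted: 'ahpx'
Compare sorted forms: 'ahpx' == 'ahpx'
Anagram: Yes


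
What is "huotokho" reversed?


Input string: 'huotokho'
Operation: reverse character order
Original order: 'h' -> 'u' -> 'o' -> 't' -> 'o' -> 'k' -> 'h' -> 'o'
Reversed order: 'o' -> 'h' -> 'k' -> 'o' -> 't' -> 'o' -> 'u' -> 'h'
Result: ohkotouh


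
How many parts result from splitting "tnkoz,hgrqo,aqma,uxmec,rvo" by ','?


Input string: 'tnkoz,hgrqo,aqma,uxmec,rvo'
Delimiter: ','
Split result: 'tnkoz', 'hgrqo', 'aqma', 'uxmec', 'rvo'
Number of parts: 5


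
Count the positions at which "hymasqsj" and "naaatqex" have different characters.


String 1: 'hymasqsj'
String 2: 'naaatqex'
Compare each position: pos 0: 'h'!='n', pos 1: 'y'!='a', pos 2: 'm'!='a', pos 3: 'a'=='a', pos 4: 's'!='t', pos 5: 'q'=='q', pos 6: 's'!='e', pos 7: 'j'!='x'
Differing positions: 6
Hamming distance: 6


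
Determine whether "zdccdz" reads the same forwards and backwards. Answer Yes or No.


Input string: 'zdccdz'
Reversed: 'zdccdz'
Compare pairs: s[0]='z' vs s[5]='z' (match), s[1]='d' vs s[4]='d' (match), s[2]='c' vs s[3]='c' (match)
Palindrome: Yes


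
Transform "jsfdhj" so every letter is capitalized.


Input string: 'jsfdhj'
Operation: convert each letter to uppercase
Mapping: 'j'->'J', 's'->'S', 'f'->'F', 'd'->'D', 'h'->'H', 'j'->'J'
Result: JSFDHJ


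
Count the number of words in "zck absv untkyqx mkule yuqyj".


Input string: 'zck absv untkyqx mkule yuqyj'
Operation: split by spaces
Words found: 'zck', 'absv', 'untkyqx', 'mkule', 'yuqyj'
Word count: 5


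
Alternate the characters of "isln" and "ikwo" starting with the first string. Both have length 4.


String 1: 'isln'
String 2: 'ikwo'
Operation: alternate characters
Pairs: 'i'+'i', 's'+'k', 'l'+'w', 'n'+'o'
Result: iisklwno


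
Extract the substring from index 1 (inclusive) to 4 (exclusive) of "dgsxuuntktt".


Input string: 'dgsxuuntktt'
Operation: slice [1:4]
Extract characters: s[1]='g', s[2]='s', s[3]='x'
Result: gsx


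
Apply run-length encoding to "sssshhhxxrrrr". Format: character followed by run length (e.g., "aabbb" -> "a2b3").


Input: 'sssshhhxxrrrr'
Operation: identify consecutive runs
Runs: 'ssss' -> s4, 'hhh' -> h3, 'xx' -> x2, 'rrrr' -> r4
Encoded: s4h3x2r4


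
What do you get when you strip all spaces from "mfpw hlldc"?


Input string: 'mfpw hlldc'
Operation: remove all spaces
Words: 'mfpw', 'hlldc'
Join without spaces: mfpwhlldc


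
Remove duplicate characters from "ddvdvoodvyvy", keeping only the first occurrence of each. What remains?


Input: 'ddvdvoodvyvy'
Operation: keep first occurrence of each character
Scan: s[0]='d' new -> keep; s[1]='d' seen -> skip; s[2]='v' new -> keep; s[3]='d' seen -> skip; s[4]='v' seen -> skip; s[5]='o' new -> keep; s[6]='o' seen -> skip; s[7]='d' seen -> skip; s[8]='v' seen -> skip; s[9]='y' new -> keep; s[10]='v' seen -> skip; s[11]='y' seen -> skip
Result: dvoy


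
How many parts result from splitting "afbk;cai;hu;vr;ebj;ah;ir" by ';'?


Input string: 'afbk;cai;hu;vr;ebj;ah;ir'
Delimiter: ';'
Split result: 'afbk', 'cai', 'hu', 'vr', 'ebj', 'ah', 'ir'
Number of parts: 7


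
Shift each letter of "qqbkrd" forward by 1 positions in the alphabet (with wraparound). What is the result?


Input: 'qqbkrd', shift = 1
Operation: for each letter, (position + 1) mod 26
Mapping: 'q'(16+1=17)->'r', 'q'(16+1=17)->'r', 'b'(1+1=2)->'c', 'k'(10+1=11)->'l', 'r'(17+1=18)->'s', 'd'(3+1=4)->'e'
Result: rrclse


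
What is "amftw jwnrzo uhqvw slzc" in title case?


Input string: 'amftw jwnrzo uhqvw slzc'
Operation: capitalize first letter of each word
Word transformations: 'amftw'->'Amftw', 'jwnrzo'->'Jwnrzo', 'uhqvw'->'Uhqvw', 'slzc'->'Slzc'
Result: Amftw Jwnrzo Uhqvw Slzc


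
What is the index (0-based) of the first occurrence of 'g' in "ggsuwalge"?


Input string: 'ggsuwalge'
Target: 'g'
Scanning left to right: s[0]='g'
First match at index: 0


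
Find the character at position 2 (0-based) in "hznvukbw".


Input string: 'hznvukbw'
Operation: get character at index 2
Index mapping: s[0]='h', s[1]='z', s[2]='n'
Result: 'n'


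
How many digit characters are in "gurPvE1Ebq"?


Input string: 'gurPvE1Ebq'
Operation: count digit characters (0-9)
Scan: 'g', 'u', 'r', 'P', 'v', 'E', '1'(digit), 'E', 'b', 'q'
Digits found: 1
Result: 1


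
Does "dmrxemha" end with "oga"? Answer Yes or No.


Input string: 'dmrxemha'
Suffix to check: 'oga'
Last 3 characters of input: 'mha'
Match: False
Result: No


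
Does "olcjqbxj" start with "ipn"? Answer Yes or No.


Input string: 'olcjqbxj'
Prefix to check: 'ipn'
First 3 characters of input: 'olc'
Match: False
Result: No


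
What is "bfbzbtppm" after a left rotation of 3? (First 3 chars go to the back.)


Input: 'bfbzbtppm', shift = 3
Operation: split at index 3 and swap parts
Front part s[0:3] = 'bfb'
Back part s[3:] = 'zbtppm'
Rotated = back + front = 'zbtppm' + 'bfb'
Result: zbtppmbfb


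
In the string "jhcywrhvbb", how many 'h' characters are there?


Input string: 'jhcywrhvbb'
Target character: 'h'
Scan each position: s[1]='h', s[6]='h'
Matches found at indices: 1, 6
Total: 2


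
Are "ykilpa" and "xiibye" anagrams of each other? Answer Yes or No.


String 1: 'ykilpa' -> sorted: 'aiklpy'
String 2: 'xiibye' -> sorted: 'beiixy'
Compare sorted forms: 'aiklpy' != 'beiixy'
Anagram: No


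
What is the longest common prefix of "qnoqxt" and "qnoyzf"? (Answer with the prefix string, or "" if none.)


String 1: 'qnoqxt'
String 2: 'qnoyzf'
Compare position by position:
pos 0: 'q' vs 'q' match
pos 1: 'n' vs 'n' match
pos 2: 'o' vs 'o' match
pos 3: 'q' vs 'y' differ -> stop
Longest common prefix: "qno" (length 3)


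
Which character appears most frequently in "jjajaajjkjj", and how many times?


Input: 'jjajaajjkjj'
Operation: tally each character
Counts: 'a':3, 'j':7, 'k':1
Maximum: 'j' appears 7 times


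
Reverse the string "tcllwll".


Input string: 'tcllwll'
Operation: reverse character order
Original order: 't' -> 'c' -> 'l' -> 'l' -> 'w' -> 'l' -> 'l'
Reversed order: 'l' -> 'l' -> 'w' -> 'l' -> 'l' -> 'c' -> 't'
Result: llwllct


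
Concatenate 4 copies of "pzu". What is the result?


Input string: 'pzu'
Operation: repeat 4 times
Concatenation: 'pzu' + 'pzu' + 'pzu' + 'pzu'
Result: pzupzupzupzu


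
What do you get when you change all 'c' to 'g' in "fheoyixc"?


Input string: 'fheoyixc'
Operation: replace 'c' with 'g'
Positions of 'c': 7
After replacement: fheoyixg


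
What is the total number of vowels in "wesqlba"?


Input string: 'wesqlba'
Operation: count vowels (a, e, i, o, u)
Scan: s[0]='w', s[1]='e' (vowel), s[2]='s', s[3]='q', s[4]='l', s[5]='b', s[6]='a' (vowel)
Vowels found: 2
Result: 2


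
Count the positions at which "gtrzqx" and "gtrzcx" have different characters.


String 1: 'gtrzqx'
String 2: 'gtrzcx'
Compare each position: pos 0: 'g'=='g', pos 1: 't'=='t', pos 2: 'r'=='r', pos 3: 'z'=='z', pos 4: 'q'!='c', pos 5: 'x'=='x'
Differing positions: 1
Hamming distance: 1


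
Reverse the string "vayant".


Input string: 'vayant'
Operation: reverse character order
Original order: 'v' -> 'a' -> 'y' -> 'a' -> 'n' -> 't'
Reversed order: 't' -> 'n' -> 'a' -> 'y' -> 'a' -> 'v'
Result: tnayav


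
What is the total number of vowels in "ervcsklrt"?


Input string: 'ervcsklrt'
Operation: count vowels (a, e, i, o, u)
Scan: s[0]='e' (vowel), s[1]='r', s[2]='v', s[3]='c', s[4]='s', s[5]='k', s[6]='l', s[7]='r', s[8]='t'
Vowels found: 1
Result: 1


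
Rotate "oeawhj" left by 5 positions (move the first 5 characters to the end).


Input: 'oeawhj', shift = 5
Operation: split at index 5 and swap parts
Front part s[0:5] = 'oeawh'
Back part s[5:] = 'j'
Rotated = back + front = 'j' + 'oeawh'
Result: joeawh


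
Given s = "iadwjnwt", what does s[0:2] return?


Input string: 'iadwjnwt'
Operation: slice [0:2]
Extract characters: s[0]='i', s[1]='a'
Result: ia


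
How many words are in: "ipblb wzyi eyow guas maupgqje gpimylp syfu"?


Input string: 'ipblb wzyi eyow guas maupgqje gpimylp syfu'
Operation: split by spaces
Words found: 'ipblb', 'wzyi', 'eyow', 'guas', 'maupgqje', 'gpimylp', 'syfu'
Word count: 7


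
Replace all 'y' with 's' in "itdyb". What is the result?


Input string: 'itdyb'
Operation: replace 'y' with 's'
Positions of 'y': 3
After replacement: itdsb


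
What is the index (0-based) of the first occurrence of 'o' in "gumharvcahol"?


Input string: 'gumharvcahol'
Target: 'o'
Scanning left to right: s[0]='g', s[1]='u', s[2]='m', s[3]='h', s[4]='a', s[5]='r', s[6]='v', s[7]='c', s[8]='a', s[9]='h', s[10]='o'
First match at index: 10


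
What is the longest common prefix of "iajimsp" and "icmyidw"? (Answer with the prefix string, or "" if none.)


String 1: 'iajimsp'
String 2: 'icmyidw'
Compare position by position:
pos 0: 'i' vs 'i' match
pos 1: 'a' vs 'c' differ -> stop
Longest common prefix: "i" (length 1)


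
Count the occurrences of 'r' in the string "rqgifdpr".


Input string: 'rqgifdpr'
Target character: 'r'
Scan each position: s[0]='r', s[7]='r'
Matches found at indices: 0, 7
Total: 2


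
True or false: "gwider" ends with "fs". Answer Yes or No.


Input string: 'gwider'
Suffix to check: 'fs'
Last 2 characters of input: 'er'
Match: False
Result: No


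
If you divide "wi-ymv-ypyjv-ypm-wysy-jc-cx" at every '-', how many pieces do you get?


Input string: 'wi-ymv-ypyjv-ypm-wysy-jc-cx'
Delimiter: '-'
Split result: 'wi', 'ymv', 'ypyjv', 'ypm', 'wysy', 'jc', 'cx'
Number of parts: 7


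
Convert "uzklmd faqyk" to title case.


Input string: 'uzklmd faqyk'
Operation: capitalize first letter of each word
Word transformations: 'uzklmd'->'Uzklmd', 'faqyk'->'Faqyk'
Result: Uzklmd Faqyk


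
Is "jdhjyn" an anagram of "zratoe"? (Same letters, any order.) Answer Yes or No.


String 1: 'zratoe' -> sorted: 'aeortz'
String 2: 'jdhjyn' -> sorted: 'dhjjny'
Compare sorted forms: 'aeortz' != 'dhjjny'
Anagram: No


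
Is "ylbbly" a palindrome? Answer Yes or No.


Input string: 'ylbbly'
Reversed: 'ylbbly'
Compare pairs: s[0]='y' vs s[5]='y' (match), s[1]='l' vs s[4]='l' (match), s[2]='b' vs s[3]='b' (match)
Palindrome: Yes


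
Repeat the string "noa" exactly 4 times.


Input string: 'noa'
Operation: repeat 4 times
Concatenation: 'noa' + 'noa' + 'noa' + 'noa'
Result: noanoanoanoa


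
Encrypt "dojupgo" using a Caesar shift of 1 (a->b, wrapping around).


Input: 'dojupgo', shift = 1
Operation: for each letter, (position + 1) mod 26
Mapping: 'd'(3+1=4)->'e', 'o'(14+1=15)->'p', 'j'(9+1=10)->'k', 'u'(20+1=21)->'v', 'p'(15+1=16)->'q', 'g'(6+1=7)->'h', 'o'(14+1=15)->'p'
Result: epkvqhp


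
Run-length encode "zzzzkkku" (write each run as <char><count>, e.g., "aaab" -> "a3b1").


Input: 'zzzzkkku'
Operation: identify consecutive runs
Runs: 'zzzz' -> z4, 'kkk' -> k3, 'u' -> u1
Encoded: z4k3u1


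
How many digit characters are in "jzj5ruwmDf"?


Input string: 'jzj5ruwmDf'
Operation: count digit characters (0-9)
Scan: 'j', 'z', 'j', '5'(digit), 'r', 'u', 'w', 'm', 'D', 'f'
Digits found: 1
Result: 1


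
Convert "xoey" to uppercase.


Input string: 'xoey'
Operation: convert each letter to uppercase
Mapping: 'x'->'X', 'o'->'O', 'e'->'E', 'y'->'Y'
Result: XOEY


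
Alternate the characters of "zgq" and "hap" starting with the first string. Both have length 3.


String 1: 'zgq'
String 2: 'hap'
Operation: alternate characters
Pairs: 'z'+'h', 'g'+'a', 'q'+'p'
Result: zhgaqp


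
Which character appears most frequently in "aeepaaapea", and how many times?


Input: 'aeepaaapea'
Operation: tally each character
Counts: 'a':5, 'e':3, 'p':2
Maximum: 'a' appears 5 times


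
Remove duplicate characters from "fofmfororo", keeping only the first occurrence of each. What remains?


Input: 'fofmfororo'
Operation: keep first occurrence of each character
Scan: s[0]='f' new -> keep; s[1]='o' new -> keep; s[2]='f' seen -> skip; s[3]='m' new -> keep; s[4]='f' seen -> skip; s[5]='o' seen -> skip; s[6]='r' new -> keep; s[7]='o' seen -> skip; s[8]='r' seen -> skip; s[9]='o' seen -> skip
Result: fomr


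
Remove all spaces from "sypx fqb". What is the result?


Input string: 'sypx fqb'
Operation: remove all spaces
Words: 'sypx', 'fqb'
Join without spaces: sypxfqb


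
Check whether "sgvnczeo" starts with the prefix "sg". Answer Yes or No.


Input string: 'sgvnczeo'
Prefix to check: 'sg'
First 2 characters of input: 'sg'
Match: True
Result: Yes


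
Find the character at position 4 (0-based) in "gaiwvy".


Input string: 'gaiwvy'
Operation: get character at index 4
Index mapping: s[0]='g', s[1]='a', s[2]='i', s[3]='w', s[4]='v'
Result: 'v'


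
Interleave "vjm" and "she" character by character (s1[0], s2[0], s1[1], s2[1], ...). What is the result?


String 1: 'vjm'
String 2: 'she'
Operation: alternate characters
Pairs: 'v'+'s', 'j'+'h', 'm'+'e'
Result: vsjhme


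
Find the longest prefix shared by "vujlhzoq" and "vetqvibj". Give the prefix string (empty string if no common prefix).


String 1: 'vujlhzoq'
String 2: 'vetqvibj'
Compare position by position:
pos 0: 'v' vs 'v' match
pos 1: 'u' vs 'e' differ -> stop
Longest common prefix: "v" (length 1)


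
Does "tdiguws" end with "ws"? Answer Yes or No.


Input string: 'tdiguws'
Suffix to check: 'ws'
Last 2 characters of input: 'ws'
Match: True
Result: Yes


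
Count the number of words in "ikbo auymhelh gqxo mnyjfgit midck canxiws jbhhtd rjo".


Input string: 'ikbo auymhelh gqxo mnyjfgit midck canxiws jbhhtd rjo'
Operation: split by spaces
Words found: 'ikbo', 'auymhelh', 'gqxo', 'mnyjfgit', 'midck', 'canxiws', 'jbhhtd', 'rjo'
Word count: 8


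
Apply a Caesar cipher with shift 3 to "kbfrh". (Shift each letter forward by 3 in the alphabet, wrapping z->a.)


Input: 'kbfrh', shift = 3
Operation: for each letter, (position + 3) mod 26
Mapping: 'k'(10+3=13)->'n', 'b'(1+3=4)->'e', 'f'(5+3=8)->'i', 'r'(17+3=20)->'u', 'h'(7+3=10)->'k'
Result: neiuk


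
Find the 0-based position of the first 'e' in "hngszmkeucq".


Input string: 'hngszmkeucq'
Target: 'e'
Scanning left to right: s[0]='h', s[1]='n', s[2]='g', s[3]='s', s[4]='z', s[5]='m', s[6]='k', s[7]='e'
First match at index: 7


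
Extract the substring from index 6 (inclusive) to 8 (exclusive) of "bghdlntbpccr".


Input string: 'bghdlntbpccr'
Operation: slice [6:8]
Extract characters: s[6]='t', s[7]='b'
Result: tb


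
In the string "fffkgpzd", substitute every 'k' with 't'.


Input string: 'fffkgpzd'
Operation: replace 'k' with 't'
Positions of 'k': 3
After replacement: ffftgpzd


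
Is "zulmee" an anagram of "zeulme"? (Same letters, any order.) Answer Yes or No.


String 1: 'zeulme' -> sorted: 'eelmuz'
String 2: 'zulmee' -> sorted: 'eelmuz'
Compare sorted forms: 'eelmuz' == 'eelmuz'
Anagram: Yes


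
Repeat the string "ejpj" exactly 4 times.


Input string: 'ejpj'
Operation: repeat 4 times
Concatenation: 'ejpj' + 'ejpj' + 'ejpj' + 'ejpj'
Result: ejpjejpjejpjejpj


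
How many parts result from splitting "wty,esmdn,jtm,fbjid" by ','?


Input string: 'wty,esmdn,jtm,fbjid'
Delimiter: ','
Split result: 'wty', 'esmdn', 'jtm', 'fbjid'
Number of parts: 4


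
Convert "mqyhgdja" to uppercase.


Input string: 'mqyhgdja'
Operation: convert each letter to uppercase
Mapping: 'm'->'M', 'q'->'Q', 'y'->'Y', 'h'->'H', 'g'->'G', 'd'->'D', 'j'->'J', 'a'->'A'
Result: MQYHGDJA


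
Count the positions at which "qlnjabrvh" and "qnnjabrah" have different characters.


String 1: 'qlnjabrvh'
String 2: 'qnnjabrah'
Compare each position: pos 0: 'q'=='q', pos 1: 'l'!='n', pos 2: 'n'=='n', pos 3: 'j'=='j', pos 4: 'a'=='a', pos 5: 'b'=='b', pos 6: 'r'=='r', pos 7: 'v'!='a', pos 8: 'h'=='h'
Differing positions: 2
Hamming distance: 2


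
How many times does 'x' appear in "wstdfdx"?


Input string: 'wstdfdx'
Target character: 'x'
Scan each position: s[6]='x'
Matches found at indices: 6
Total: 1


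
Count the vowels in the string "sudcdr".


Input string: 'sudcdr'
Operation: count vowels (a, e, i, o, u)
Scan: s[0]='s', s[1]='u' (vowel), s[2]='d', s[3]='c', s[4]='d', s[5]='r'
Vowels found: 1
Result: 1


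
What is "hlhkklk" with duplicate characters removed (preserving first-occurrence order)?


Input: 'hlhkklk'
Operation: keep first occurrence of each character
Scan: s[0]='h' new -> keep; s[1]='l' new -> keep; s[2]='h' seen -> skip; s[3]='k' new -> keep; s[4]='k' seen -> skip; s[5]='l' seen -> skip; s[6]='k' seen -> skip
Result: hlk


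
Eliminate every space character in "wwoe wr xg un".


Input string: 'wwoe wr xg un'
Operation: remove all spaces
Words: 'wwoe', 'wr', 'xg', 'un'
Join without spaces: wwoewrxgun


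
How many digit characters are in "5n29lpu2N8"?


Input string: '5n29lpu2N8'
Operation: count digit characters (0-9)
Scan: '5'(digit), 'n', '2'(digit), '9'(digit), 'l', 'p', 'u', '2'(digit), 'N', '8'(digit)
Digits found: 5
Result: 5


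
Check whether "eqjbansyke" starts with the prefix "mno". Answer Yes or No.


Input string: 'eqjbansyke'
Prefix to check: 'mno'
First 3 characters of input: 'eqj'
Match: False
Result: No


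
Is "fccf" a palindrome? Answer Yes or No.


Input string: 'fccf'
Reversed: 'fccf'
Compare pairs: s[0]='f' vs s[3]='f' (match), s[1]='c' vs s[2]='c' (match)
Palindrome: Yes


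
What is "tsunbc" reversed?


Input string: 'tsunbc'
Operation: reverse character order
Original order: 't' -> 's' -> 'u' -> 'n' -> 'b' -> 'c'
Reversed order: 'c' -> 'b' -> 'n' -> 'u' -> 's' -> 't'
Result: cbnust


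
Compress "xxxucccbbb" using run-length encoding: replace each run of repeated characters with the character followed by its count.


Input: 'xxxucccbbb'
Operation: identify consecutive runs
Runs: 'xxx' -> x3, 'u' -> u1, 'ccc' -> c3, 'bbb' -> b3
Encoded: x3u1c3b3


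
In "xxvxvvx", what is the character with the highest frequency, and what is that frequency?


Input: 'xxvxvvx'
Operation: tally each character
Counts: 'v':3, 'x':4
Maximum: 'x' appears 4 times


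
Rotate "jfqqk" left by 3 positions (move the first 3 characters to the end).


Input: 'jfqqk', shift = 3
Operation: split at index 3 and swap parts
Front part s[0:3] = 'jfq'
Back part s[3:] = 'qk'
Rotated = back + front = 'qk' + 'jfq'
Result: qkjfq


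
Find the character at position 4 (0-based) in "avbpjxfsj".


Input string: 'avbpjxfsj'
Operation: get character at index 4
Index mapping: s[0]='a', s[1]='v', s[2]='b', s[3]='p', s[4]='j'
Result: 'j'


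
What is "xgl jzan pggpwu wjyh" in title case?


Input string: 'xgl jzan pggpwu wjyh'
Operation: capitalize first letter of each word
Word transformations: 'xgl'->'Xgl', 'jzan'->'Jzan', 'pggpwu'->'Pggpwu', 'wjyh'->'Wjyh'
Result: Xgl Jzan Pggpwu Wjyh


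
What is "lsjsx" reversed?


Input string: 'lsjsx'
Operation: reverse character order
Original order: 'l' -> 's' -> 'j' -> 's' -> 'x'
Reversed order: 'x' -> 's' -> 'j' -> 's' -> 'l'
Result: xsjsl


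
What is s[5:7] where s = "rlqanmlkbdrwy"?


Input string: 'rlqanmlkbdrwy'
Operation: slice [5:7]
Extract characters: s[5]='m', s[6]='l'
Result: ml


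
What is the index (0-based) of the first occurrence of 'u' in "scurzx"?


Input string: 'scurzx'
Target: 'u'
Scanning left to right: s[0]='s', s[1]='c', s[2]='u'
First match at index: 2


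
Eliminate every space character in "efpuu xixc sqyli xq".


Input string: 'efpuu xixc sqyli xq'
Operation: remove all spaces
Words: 'efpuu', 'xixc', 'sqyli', 'xq'
Join without spaces: efpuuxixcsqylixq


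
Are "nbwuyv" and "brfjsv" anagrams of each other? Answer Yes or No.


String 1: 'nbwuyv' -> sorted: 'bnuvwy'
String 2: 'brfjsv' -> sorted: 'bfjrsv'
Compare sorted forms: 'bnuvwy' != 'bfjrsv'
Anagram: No


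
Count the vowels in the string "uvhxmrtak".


Input string: 'uvhxmrtak'
Operation: count vowels (a, e, i, o, u)
Scan: s[0]='u' (vowel), s[1]='v', s[2]='h', s[3]='x', s[4]='m', s[5]='r', s[6]='t', s[7]='a' (vowel), s[8]='k'
Vowels found: 2
Result: 2


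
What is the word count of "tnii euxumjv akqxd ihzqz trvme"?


Input string: 'tnii euxumjv akqxd ihzqz trvme'
Operation: split by spaces
Words found: 'tnii', 'euxumjv', 'akqxd', 'ihzqz', 'trvme'
Word count: 5


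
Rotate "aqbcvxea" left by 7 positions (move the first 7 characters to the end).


Input: 'aqbcvxea', shift = 7
Operation: split at index 7 and swap parts
Front part s[0:7] = 'aqbcvxe'
Back part s[7:] = 'a'
Rotated = back + front = 'a' + 'aqbcvxe'
Result: aaqbcvxe


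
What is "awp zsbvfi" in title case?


Input string: 'awp zsbvfi'
Operation: capitalize first letter of each word
Word transformations: 'awp'->'Awp', 'zsbvfi'->'Zsbvfi'
Result: Awp Zsbvfi


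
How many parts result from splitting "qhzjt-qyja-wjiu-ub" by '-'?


Input string: 'qhzjt-qyja-wjiu-ub'
Delimiter: '-'
Split result: 'qhzjt', 'qyja', 'wjiu', 'ub'
Number of parts: 4


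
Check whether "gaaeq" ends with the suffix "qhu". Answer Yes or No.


Input string: 'gaaeq'
Suffix to check: 'qhu'
Last 3 characters of input: 'aeq'
Match: False
Result: No


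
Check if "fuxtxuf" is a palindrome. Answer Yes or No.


Input string: 'fuxtxuf'
Reversed: 'fuxtxuf'
Compare pairs: s[0]='f' vs s[6]='f' (match), s[1]='u' vs s[5]='u' (match), s[2]='x' vs s[4]='x' (match)
Palindrome: Yes


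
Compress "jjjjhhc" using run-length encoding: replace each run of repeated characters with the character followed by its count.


Input: 'jjjjhhc'
Operation: identify consecutive runs
Runs: 'jjjj' -> j4, 'hh' -> h2, 'c' -> c1
Encoded: j4h2c1


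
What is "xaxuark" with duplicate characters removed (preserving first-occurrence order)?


Input: 'xaxuark'
Operation: keep first occurrence of each character
Scan: s[0]='x' new -> keep; s[1]='a' new -> keep; s[2]='x' seen -> skip; s[3]='u' new -> keep; s[4]='a' seen -> skip; s[5]='r' new -> keep; s[6]='k' new -> keep
Result: xaurk


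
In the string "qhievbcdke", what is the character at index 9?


Input string: 'qhievbcdke'
Operation: get character at index 9
Index mapping: s[0]='q', s[1]='h', s[2]='i', s[3]='e', s[4]='v', s[5]='b', s[6]='c', s[7]='d', s[8]='k', s[9]='e'
Result: 'e'


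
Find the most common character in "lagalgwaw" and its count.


Input: 'lagalgwaw'
Operation: tally each character
Counts: 'a':3, 'g':2, 'l':2, 'w':2
Maximum: 'a' appears 3 times


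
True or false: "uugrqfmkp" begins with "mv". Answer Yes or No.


Input string: 'uugrqfmkp'
Prefix to check: 'mv'
First 2 characters of input: 'uu'
Match: False
Result: No


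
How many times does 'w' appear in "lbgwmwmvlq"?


Input string: 'lbgwmwmvlq'
Target character: 'w'
Scan each position: s[3]='w', s[5]='w'
Matches found at indices: 3, 5
Total: 2


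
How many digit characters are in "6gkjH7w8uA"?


Input string: '6gkjH7w8uA'
Operation: count digit characters (0-9)
Scan: '6'(digit), 'g', 'k', 'j', 'H', '7'(digit), 'w', '8'(digit), 'u', 'A'
Digits found: 3
Result: 3


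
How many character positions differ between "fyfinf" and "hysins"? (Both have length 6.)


String 1: 'fyfinf'
String 2: 'hysins'
Compare each position: pos 0: 'f'!='h', pos 1: 'y'=='y', pos 2: 'f'!='s', pos 3: 'i'=='i', pos 4: 'n'=='n', pos 5: 'f'!='s'
Differing positions: 3
Hamming distance: 3


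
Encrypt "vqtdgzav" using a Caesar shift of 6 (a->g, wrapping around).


Input: 'vqtdgzav', shift = 6
Operation: for each letter, (position + 6) mod 26
Mapping: 'v'(21+6=27, 27 mod 26=1)->'b', 'q'(16+6=22)->'w', 't'(19+6=25)->'z', 'd'(3+6=9)->'j', 'g'(6+6=12)->'m', 'z'(25+6=31, 31 mod 26=5)->'f', 'a'(0+6=6)->'g', 'v'(21+6=27, 27 mod 26=1)->'b'
Result: bwzjmfgb


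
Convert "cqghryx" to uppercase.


Input string: 'cqghryx'
Operation: convert each letter to uppercase
Mapping: 'c'->'C', 'q'->'Q', 'g'->'G', 'h'->'H', 'r'->'R', 'y'->'Y', 'x'->'X'
Result: CQGHRYX


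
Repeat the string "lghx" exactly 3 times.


Input string: 'lghx'
Operation: repeat 3 times
Concatenation: 'lghx' + 'lghx' + 'lghx'
Result: lghxlghxlghx


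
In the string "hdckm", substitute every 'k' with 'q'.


Input string: 'hdckm'
Operation: replace 'k' with 'q'
Positions of 'k': 3
After replacement: hdcqm


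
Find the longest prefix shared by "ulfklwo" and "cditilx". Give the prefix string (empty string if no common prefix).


String 1: 'ulfklwo'
String 2: 'cditilx'
Compare position by position:
pos 0: 'u' vs 'c' differ -> stop
Longest common prefix: "" (length 0)


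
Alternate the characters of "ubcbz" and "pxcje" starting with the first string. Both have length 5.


String 1: 'ubcbz'
String 2: 'pxcje'
Operation: alternate characters
Pairs: 'u'+'p', 'b'+'x', 'c'+'c', 'b'+'j', 'z'+'e'
Result: upbxccbjze


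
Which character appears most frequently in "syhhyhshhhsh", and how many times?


Input: 'syhhyhshhhsh'
Operation: tally each character
Counts: 'h':7, 's':3, 'y':2
Maximum: 'h' appears 7 times


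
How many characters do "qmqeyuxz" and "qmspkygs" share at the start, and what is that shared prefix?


String 1: 'qmqeyuxz'
String 2: 'qmspkygs'
Compare position by position:
pos 0: 'q' vs 'q' match
pos 1: 'm' vs 'm' match
pos 2: 'q' vs 's' differ -> stop
Longest common prefix: "qm" (length 2)


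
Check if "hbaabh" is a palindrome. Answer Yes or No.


Input string: 'hbaabh'
Reversed: 'hbaabh'
Compare pairs: s[0]='h' vs s[5]='h' (match), s[1]='b' vs s[4]='b' (match), s[2]='a' vs s[3]='a' (match)
Palindrome: Yes


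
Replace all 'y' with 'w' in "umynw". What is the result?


Input string: 'umynw'
Operation: replace 'y' with 'w'
Positions of 'y': 2
After replacement: umwnw


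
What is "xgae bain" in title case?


Input string: 'xgae bain'
Operation: capitalize first letter of each word
Word transformations: 'xgae'->'Xgae', 'bain'->'Bain'
Result: Xgae Bain


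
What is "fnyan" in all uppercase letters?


Input string: 'fnyan'
Operation: convert each letter to uppercase
Mapping: 'f'->'F', 'n'->'N', 'y'->'Y', 'a'->'A', 'n'->'N'
Result: FNYAN


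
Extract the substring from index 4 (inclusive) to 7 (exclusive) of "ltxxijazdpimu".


Input string: 'ltxxijazdpimu'
Operation: slice [4:7]
Extract characters: s[4]='i', s[5]='j', s[6]='a'
Result: ija


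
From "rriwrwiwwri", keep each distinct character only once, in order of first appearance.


Input: 'rriwrwiwwri'
Operation: keep first occurrence of each character
Scan: s[0]='r' new -> keep; s[1]='r' seen -> skip; s[2]='i' new -> keep; s[3]='w' new -> keep; s[4]='r' seen -> skip; s[5]='w' seen -> skip; s[6]='i' seen -> skip; s[7]='w' seen -> skip; s[8]='w' seen -> skip; s[9]='r' seen -> skip; s[10]='i' seen -> skip
Result: riw


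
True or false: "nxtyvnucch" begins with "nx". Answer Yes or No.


Input string: 'nxtyvnucch'
Prefix to check: 'nx'
First 2 characters of input: 'nx'
Match: True
Result: Yes


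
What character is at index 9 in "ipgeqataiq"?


Input string: 'ipgeqataiq'
Operation: get character at index 9
Index mapping: s[0]='i', s[1]='p', s[2]='g', s[3]='e', s[4]='q', s[5]='a', s[6]='t', s[7]='a', s[8]='i', s[9]='q'
Result: 'q'


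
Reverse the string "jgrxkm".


Input string: 'jgrxkm'
Operation: reverse character order
Original order: 'j' -> 'g' -> 'r' -> 'x' -> 'k' -> 'm'
Reversed order: 'm' -> 'k' -> 'x' -> 'r' -> 'g' -> 'j'
Result: mkxrgj


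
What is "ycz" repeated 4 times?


Input string: 'ycz'
Operation: repeat 4 times
Concatenation: 'ycz' + 'ycz' + 'ycz' + 'ycz'
Result: yczyczyczycz


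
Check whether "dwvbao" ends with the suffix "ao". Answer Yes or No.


Input string: 'dwvbao'
Suffix to check: 'ao'
Last 2 characters of input: 'ao'
Match: True
Result: Yes


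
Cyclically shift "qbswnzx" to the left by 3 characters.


Input: 'qbswnzx', shift = 3
Operation: split at index 3 and swap parts
Front part s[0:3] = 'qbs'
Back part s[3:] = 'wnzx'
Rotated = back + front = 'wnzx' + 'qbs'
Result: wnzxqbs


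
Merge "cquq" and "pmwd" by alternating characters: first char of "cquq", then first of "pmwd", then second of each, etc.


String 1: 'cquq'
String 2: 'pmwd'
Operation: alternate characters
Pairs: 'c'+'p', 'q'+'m', 'u'+'w', 'q'+'d'
Result: cpqmuwqd


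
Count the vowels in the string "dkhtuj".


Input string: 'dkhtuj'
Operation: count vowels (a, e, i, o, u)
Scan: s[0]='d', s[1]='k', s[2]='h', s[3]='t', s[4]='u' (vowel), s[5]='j'
Vowels found: 1
Result: 1


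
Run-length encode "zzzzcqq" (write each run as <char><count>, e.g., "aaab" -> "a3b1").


Input: 'zzzzcqq'
Operation: identify consecutive runs
Runs: 'zzzz' -> z4, 'c' -> c1, 'qq' -> q2
Encoded: z4c1q2


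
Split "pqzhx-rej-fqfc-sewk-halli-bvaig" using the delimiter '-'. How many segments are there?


Input string: 'pqzhx-rej-fqfc-sewk-halli-bvaig'
Delimiter: '-'
Split result: 'pqzhx', 'rej', 'fqfc', 'sewk', 'halli', 'bvaig'
Number of parts: 6


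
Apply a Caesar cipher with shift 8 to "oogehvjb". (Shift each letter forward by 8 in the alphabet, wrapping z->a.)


Input: 'oogehvjb', shift = 8
Operation: for each letter, (position + 8) mod 26
Mapping: 'o'(14+8=22)->'w', 'o'(14+8=22)->'w', 'g'(6+8=14)->'o', 'e'(4+8=12)->'m', 'h'(7+8=15)->'p', 'v'(21+8=29, 29 mod 26=3)->'d', 'j'(9+8=17)->'r', 'b'(1+8=9)->'j'
Result: wwompdrj


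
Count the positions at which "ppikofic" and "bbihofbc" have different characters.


String 1: 'ppikofic'
String 2: 'bbihofbc'
Compare each position: pos 0: 'p'!='b', pos 1: 'p'!='b', pos 2: 'i'=='i', pos 3: 'k'!='h', pos 4: 'o'=='o', pos 5: 'f'=='f', pos 6: 'i'!='b', pos 7: 'c'=='c'
Differing positions: 4
Hamming distance: 4


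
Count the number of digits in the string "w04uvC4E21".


Input string: 'w04uvC4E21'
Operation: count digit characters (0-9)
Scan: 'w', '0'(digit), '4'(digit), 'u', 'v', 'C', '4'(digit), 'E', '2'(digit), '1'(digit)
Digits found: 5
Result: 5


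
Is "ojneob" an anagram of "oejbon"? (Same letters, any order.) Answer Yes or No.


String 1: 'oejbon' -> sorted: 'bejnoo'
String 2: 'ojneob' -> sorted: 'bejnoo'
Compare sorted forms: 'bejnoo' == 'bejnoo'
Anagram: Yes


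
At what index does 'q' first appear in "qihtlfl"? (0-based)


Input string: 'qihtlfl'
Target: 'q'
Scanning left to right: s[0]='q'
First match at index: 0


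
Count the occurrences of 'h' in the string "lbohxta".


Input string: 'lbohxta'
Target character: 'h'
Scan each position: s[3]='h'
Matches found at indices: 3
Total: 1


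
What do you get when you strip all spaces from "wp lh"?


Input string: 'wp lh'
Operation: remove all spaces
Words: 'wp', 'lh'
Join without spaces: wplh


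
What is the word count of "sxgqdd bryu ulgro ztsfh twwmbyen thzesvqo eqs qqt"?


Input string: 'sxgqdd bryu ulgro ztsfh twwmbyen thzesvqo eqs qqt'
Operation: split by spaces
Words found: 'sxgqdd', 'bryu', 'ulgro', 'ztsfh', 'twwmbyen', 'thzesvqo', 'eqs', 'qqt'
Word count: 8


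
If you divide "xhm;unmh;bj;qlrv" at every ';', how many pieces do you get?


Input string: 'xhm;unmh;bj;qlrv'
Delimiter: ';'
Split result: 'xhm', 'unmh', 'bj', 'qlrv'
Number of parts: 4


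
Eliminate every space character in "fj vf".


Input string: 'fj vf'
Operation: remove all spaces
Words: 'fj', 'vf'
Join without spaces: fjvf


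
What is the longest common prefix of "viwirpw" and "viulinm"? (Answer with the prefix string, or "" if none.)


String 1: 'viwirpw'
String 2: 'viulinm'
Compare position by position:
pos 0: 'v' vs 'v' match
pos 1: 'i' vs 'i' match
pos 2: 'w' vs 'u' differ -> stop
Longest common prefix: "vi" (length 2)


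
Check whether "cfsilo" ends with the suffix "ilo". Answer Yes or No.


Input string: 'cfsilo'
Suffix to check: 'ilo'
Last 3 characters of input: 'ilo'
Match: True
Result: Yes


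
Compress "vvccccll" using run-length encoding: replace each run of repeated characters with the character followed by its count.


Input: 'vvccccll'
Operation: identify consecutive runs
Runs: 'vv' -> v2, 'cccc' -> c4, 'll' -> l2
Encoded: v2c4l2


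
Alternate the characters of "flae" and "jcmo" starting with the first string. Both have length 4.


String 1: 'flae'
String 2: 'jcmo'
Operation: alternate characters
Pairs: 'f'+'j', 'l'+'c', 'a'+'m', 'e'+'o'
Result: fjlcameo


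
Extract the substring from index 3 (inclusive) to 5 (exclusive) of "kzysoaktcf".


Input string: 'kzysoaktcf'
Operation: slice [3:5]
Extract characters: s[3]='s', s[4]='o'
Result: so


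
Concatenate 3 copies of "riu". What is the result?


Input string: 'riu'
Operation: repeat 3 times
Concatenation: 'riu' + 'riu' + 'riu'
Result: riuriuriu


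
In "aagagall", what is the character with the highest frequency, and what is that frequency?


Input: 'aagagall'
Operation: tally each character
Counts: 'a':4, 'g':2, 'l':2
Maximum: 'a' appears 4 times


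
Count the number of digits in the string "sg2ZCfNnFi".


Input string: 'sg2ZCfNnFi'
Operation: count digit characters (0-9)
Scan: 's', 'g', '2'(digit), 'Z', 'C', 'f', 'N', 'n', 'F', 'i'
Digits found: 1
Result: 1


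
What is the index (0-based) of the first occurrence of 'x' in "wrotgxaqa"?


Input string: 'wrotgxaqa'
Target: 'x'
Scanning left to right: s[0]='w', s[1]='r', s[2]='o', s[3]='t', s[4]='g', s[5]='x'
First match at index: 5


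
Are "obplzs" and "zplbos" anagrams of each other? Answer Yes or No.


String 1: 'obplzs' -> sorted: 'blopsz'
String 2: 'zplbos' -> sorted: 'blopsz'
Compare sorted forms: 'blopsz' == 'blopsz'
Anagram: Yes


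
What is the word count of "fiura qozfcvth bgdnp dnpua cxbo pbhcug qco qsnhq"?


Input string: 'fiura qozfcvth bgdnp dnpua cxbo pbhcug qco qsnhq'
Operation: split by spaces
Words found: 'fiura', 'qozfcvth', 'bgdnp', 'dnpua', 'cxbo', 'pbhcug', 'qco', 'qsnhq'
Word count: 8


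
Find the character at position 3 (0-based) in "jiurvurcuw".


Input string: 'jiurvurcuw'
Operation: get character at index 3
Index mapping: s[0]='j', s[1]='i', s[2]='u', s[3]='r'
Result: 'r'


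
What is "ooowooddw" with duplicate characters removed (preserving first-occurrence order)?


Input: 'ooowooddw'
Operation: keep first occurrence of each character
Scan: s[0]='o' new -> keep; s[1]='o' seen -> skip; s[2]='o' seen -> skip; s[3]='w' new -> keep; s[4]='o' seen -> skip; s[5]='o' seen -> skip; s[6]='d' new -> keep; s[7]='d' seen -> skip; s[8]='w' seen -> skip
Result: owd
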